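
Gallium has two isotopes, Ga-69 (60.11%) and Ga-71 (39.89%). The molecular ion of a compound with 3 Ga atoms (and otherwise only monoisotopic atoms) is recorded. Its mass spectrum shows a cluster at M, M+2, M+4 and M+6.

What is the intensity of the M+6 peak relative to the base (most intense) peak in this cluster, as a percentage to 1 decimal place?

Term probabilities: M 0.2172, M+2 0.4324, M+4 0.2869, M+6 0.0635. Base peak = M+2.
P(M+2) = C(3,1) × 0.6011^2 × 0.3989^1 = 3 × 0.36132121 × 0.3989 = 0.432393 (base)
P(M+6) = C(3,3) × 0.6011^0 × 0.3989^3 = 1 × 1.0000 × 0.06347345 = 0.063473
Relative intensity = 0.063473 / 0.432393 × 100 = 14.7

14.7%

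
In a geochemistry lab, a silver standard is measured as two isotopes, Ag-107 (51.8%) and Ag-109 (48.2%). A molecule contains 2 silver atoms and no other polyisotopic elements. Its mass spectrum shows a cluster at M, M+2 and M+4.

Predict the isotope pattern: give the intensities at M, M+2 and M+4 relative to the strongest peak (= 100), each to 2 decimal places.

53.73 : 100.00 : 46.53

The 2 Ag atoms are independent, so intensities follow the terms of (0.518 + 0.482)^2.
P(M) = 0.518^2 = 0.268324
P(M+2) = 2 × 0.518^1 × 0.482^1 = 0.499352
P(M+4) = 0.482^2 = 0.232324
The M+2 peak is largest (0.499352); scaling to 100 gives 53.73 : 100.00 : 46.53.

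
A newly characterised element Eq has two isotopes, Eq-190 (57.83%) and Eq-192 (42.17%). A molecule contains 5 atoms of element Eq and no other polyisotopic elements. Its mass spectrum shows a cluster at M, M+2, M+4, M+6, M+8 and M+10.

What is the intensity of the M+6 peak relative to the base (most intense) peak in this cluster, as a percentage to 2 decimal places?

72.92%

Term probabilities: M 0.0647, M+2 0.2358, M+4 0.3439, M+6 0.2508, M+8 0.0914, M+10 0.0133. Base peak = M+4.
P(M+4) = C(5,2) × 0.5783^3 × 0.4217^2 = 10 × 0.19340138 × 0.17783089 = 0.343927 (base)
P(M+6) = C(5,3) × 0.5783^2 × 0.4217^3 = 10 × 0.33443089 × 0.07499129 = 0.250794
Relative intensity = 0.250794 / 0.343927 × 100 = 72.92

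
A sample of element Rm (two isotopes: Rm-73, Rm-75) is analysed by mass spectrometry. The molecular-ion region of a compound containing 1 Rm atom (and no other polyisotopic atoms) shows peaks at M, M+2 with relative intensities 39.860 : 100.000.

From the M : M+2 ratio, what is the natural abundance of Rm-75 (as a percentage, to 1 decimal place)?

Write p for the Rm-73 fraction. I(M+2)/I(M) = [C(1,1)·p^0·(1−p)] / p^1 = 1·(1−p)/p = 100.000/39.860 = 2.5088
(1−p)/p = 2.5088/1 = 2.5088  ⇒  p = 1/(1 + 2.5088) = 0.2850
Rm-73: 28.5%, Rm-75: 71.5%.

71.5%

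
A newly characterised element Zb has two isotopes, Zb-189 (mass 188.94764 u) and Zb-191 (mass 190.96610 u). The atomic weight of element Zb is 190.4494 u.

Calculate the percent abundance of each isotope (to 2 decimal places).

Zb-189: 25.60%, Zb-191: 74.40%

Let x be the fractional abundance of Zb-189; then Zb-191 has abundance 1 − x.
188.94764·x + 190.96610·(1 − x) = 190.4494
(188.94764 − 190.96610)·x = 190.4494 − 190.96610
x = -0.51670 / -2.01846 = 0.25599 → 25.60% Zb-189, 74.40% Zb-191.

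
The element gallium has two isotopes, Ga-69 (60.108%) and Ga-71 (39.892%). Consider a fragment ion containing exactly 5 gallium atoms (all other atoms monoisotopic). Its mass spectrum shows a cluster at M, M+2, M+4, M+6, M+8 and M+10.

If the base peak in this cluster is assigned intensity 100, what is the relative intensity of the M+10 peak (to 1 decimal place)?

2.9

Binomial terms of (0.60108 + 0.39892)^5: M 0.0785, M+2 0.2604, M+4 0.3456, M+6 0.2294, M+8 0.0761, M+10 0.0101 → M+4 is the base peak.
P(M+4) = C(5,2) × 0.60108^3 × 0.39892^2 = 10 × 0.2171685 × 0.15913717 = 0.345596 (base)
P(M+10) = C(5,5) × 0.60108^0 × 0.39892^5 = 1 × 1.0000 × 0.0101025 = 0.010103
Relative intensity = 0.010103 / 0.345596 × 100 = 2.9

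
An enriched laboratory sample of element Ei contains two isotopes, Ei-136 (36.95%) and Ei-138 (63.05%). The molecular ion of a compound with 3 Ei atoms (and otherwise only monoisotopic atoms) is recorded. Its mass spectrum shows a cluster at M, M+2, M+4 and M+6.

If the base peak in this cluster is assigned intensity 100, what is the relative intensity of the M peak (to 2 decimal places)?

Binomial terms of (0.3695 + 0.6305)^3: M 0.0504, M+2 0.2582, M+4 0.4407, M+6 0.2506 → M+4 is the base peak.
P(M+4) = C(3,2) × 0.3695^1 × 0.6305^2 = 3 × 0.3695 × 0.39753025 = 0.440662 (base)
P(M) = C(3,0) × 0.3695^3 × 0.6305^0 = 1 × 0.05044793 × 1.0000 = 0.050448
Relative intensity = 0.050448 / 0.440662 × 100 = 11.45

11.45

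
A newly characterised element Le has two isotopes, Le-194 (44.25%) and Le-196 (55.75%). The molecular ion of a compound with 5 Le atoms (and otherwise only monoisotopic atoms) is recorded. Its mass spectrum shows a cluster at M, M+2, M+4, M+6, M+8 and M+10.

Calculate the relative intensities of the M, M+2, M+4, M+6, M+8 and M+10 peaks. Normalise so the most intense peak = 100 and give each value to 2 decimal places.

Expanding (0.4425 + 0.5575)^5:
P(M) = 0.4425^5 = 0.016965
P(M+2) = 5 × 0.4425^4 × 0.5575^1 = 0.106873
P(M+4) = 10 × 0.4425^3 × 0.5575^2 = 0.269296
P(M+6) = 10 × 0.4425^2 × 0.5575^3 = 0.339282
P(M+8) = 5 × 0.4425^1 × 0.5575^4 = 0.213729
P(M+10) = 0.5575^5 = 0.053855
The M+6 peak is largest (0.339282); scaling to 100 gives 5.00 : 31.50 : 79.37 : 100.00 : 62.99 : 15.87.

5.00 : 31.50 : 79.37 : 100.00 : 62.99 : 15.87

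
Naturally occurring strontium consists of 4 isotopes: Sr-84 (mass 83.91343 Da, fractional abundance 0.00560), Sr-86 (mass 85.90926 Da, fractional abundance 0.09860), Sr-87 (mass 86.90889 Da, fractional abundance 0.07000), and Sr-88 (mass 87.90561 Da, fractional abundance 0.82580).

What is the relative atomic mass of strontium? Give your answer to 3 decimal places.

87.617 Da

The abundance-weighted mean is 0.00560 × 83.91343 + 0.09860 × 85.90926 + 0.07000 × 86.90889 + 0.82580 × 87.90561
= 0.469915 + 8.470653 + 6.083622 + 72.592453 = 87.616643 Da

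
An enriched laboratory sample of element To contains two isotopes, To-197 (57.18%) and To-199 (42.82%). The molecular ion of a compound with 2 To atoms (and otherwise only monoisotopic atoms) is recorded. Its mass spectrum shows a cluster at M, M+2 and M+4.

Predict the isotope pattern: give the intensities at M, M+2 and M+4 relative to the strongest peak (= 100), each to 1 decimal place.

66.8 : 100.0 : 37.4

The 2 To atoms are independent, so intensities follow the terms of (0.5718 + 0.4282)^2.
P(M) = 0.5718^2 = 0.326955
P(M+2) = 2 × 0.5718^1 × 0.4282^1 = 0.489690
P(M+4) = 0.4282^2 = 0.183355
The M+2 peak is largest (0.489690); scaling to 100 gives 66.8 : 100.0 : 37.4.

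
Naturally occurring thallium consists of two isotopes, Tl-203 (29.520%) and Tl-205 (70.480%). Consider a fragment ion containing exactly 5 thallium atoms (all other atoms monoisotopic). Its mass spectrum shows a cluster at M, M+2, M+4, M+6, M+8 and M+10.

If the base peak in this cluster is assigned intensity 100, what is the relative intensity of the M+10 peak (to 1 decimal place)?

Term probabilities: M 0.0022, M+2 0.0268, M+4 0.1278, M+6 0.3051, M+8 0.3642, M+10 0.1739. Base peak = M+8.
P(M+8) = C(5,4) × 0.29520^1 × 0.70480^4 = 5 × 0.2952 × 0.24675365 = 0.364208 (base)
P(M+10) = C(5,5) × 0.29520^0 × 0.70480^5 = 1 × 1.0000 × 0.17391197 = 0.173912
Relative intensity = 0.173912 / 0.364208 × 100 = 47.8

47.8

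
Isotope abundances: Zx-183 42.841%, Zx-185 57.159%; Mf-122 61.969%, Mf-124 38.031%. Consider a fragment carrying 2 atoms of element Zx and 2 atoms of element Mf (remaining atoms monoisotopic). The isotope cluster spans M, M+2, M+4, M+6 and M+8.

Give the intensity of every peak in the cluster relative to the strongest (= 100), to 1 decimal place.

18.4 : 71.7 : 100.0 : 58.7 : 12.3

Element Zx pattern (n=2): 0.18353513 : 0.48974974 : 0.32671513
Element Mf pattern (n=2): 0.3840157 : 0.47134861 : 0.1446357
Convolve the two distributions (both contribute in 2-u steps):
  M: 0.18353513×0.3840157 = 0.070480
  M+2: 0.18353513×0.47134861 + 0.48974974×0.3840157 = 0.274581
  M+4: 0.18353513×0.1446357 + 0.48974974×0.47134861 + 0.32671513×0.3840157 = 0.382852
  M+6: 0.48974974×0.1446357 + 0.32671513×0.47134861 = 0.224832
  M+8: 0.32671513×0.1446357 = 0.047255
Scale to base peak (0.382852) = 100: 18.4 : 71.7 : 100.0 : 58.7 : 12.3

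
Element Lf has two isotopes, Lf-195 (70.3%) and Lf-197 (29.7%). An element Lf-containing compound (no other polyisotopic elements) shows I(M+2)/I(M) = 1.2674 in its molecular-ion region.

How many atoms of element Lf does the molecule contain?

For n independent Lf atoms, I(M+2)/I(M) = n · (abundance Lf-197) / (abundance Lf-195) = n · 0.297/0.703.
n = 1.2674 × 0.703/0.297 = 3.00 ≈ 3

3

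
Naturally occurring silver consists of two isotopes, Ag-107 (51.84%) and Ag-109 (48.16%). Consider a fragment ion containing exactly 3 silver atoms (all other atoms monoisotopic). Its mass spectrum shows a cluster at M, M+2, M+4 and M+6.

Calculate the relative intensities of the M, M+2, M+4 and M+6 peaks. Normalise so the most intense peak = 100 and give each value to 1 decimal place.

The 3 Ag atoms are independent, so intensities follow the terms of (0.5184 + 0.4816)^3.
P(M) = 0.5184^3 = 0.139314
P(M+2) = 3 × 0.5184^2 × 0.4816^1 = 0.388273
P(M+4) = 3 × 0.5184^1 × 0.4816^2 = 0.360711
P(M+6) = 0.4816^3 = 0.111702
The M+2 peak is largest (0.388273); scaling to 100 gives 35.9 : 100.0 : 92.9 : 28.8.

35.9 : 100.0 : 92.9 : 28.8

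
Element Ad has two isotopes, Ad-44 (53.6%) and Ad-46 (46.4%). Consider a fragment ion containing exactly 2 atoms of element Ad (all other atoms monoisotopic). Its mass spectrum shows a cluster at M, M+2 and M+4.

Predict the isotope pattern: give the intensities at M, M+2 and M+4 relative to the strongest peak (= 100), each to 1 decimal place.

57.8 : 100.0 : 43.3

The 2 Ad atoms are independent, so intensities follow the terms of (0.536 + 0.464)^2.
P(M) = 0.536^2 = 0.287296
P(M+2) = 2 × 0.536^1 × 0.464^1 = 0.497408
P(M+4) = 0.464^2 = 0.215296
The M+2 peak is largest (0.497408); scaling to 100 gives 57.8 : 100.0 : 43.3.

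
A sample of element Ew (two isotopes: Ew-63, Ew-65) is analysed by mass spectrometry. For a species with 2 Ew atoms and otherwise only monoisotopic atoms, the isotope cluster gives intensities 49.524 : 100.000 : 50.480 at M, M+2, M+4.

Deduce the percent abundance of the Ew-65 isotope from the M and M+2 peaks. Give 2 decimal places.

Let p = fractional abundance of Ew-63. I(M+2)/I(M) = [C(2,1)·p^1·(1−p)] / p^2 = 2·(1−p)/p = 100.000/49.524 = 2.0192
(1−p)/p = 2.0192/2 = 1.0096  ⇒  p = 1/(1 + 1.0096) = 0.4976
Ew-63: 49.76%, Ew-65: 50.24%.

50.24%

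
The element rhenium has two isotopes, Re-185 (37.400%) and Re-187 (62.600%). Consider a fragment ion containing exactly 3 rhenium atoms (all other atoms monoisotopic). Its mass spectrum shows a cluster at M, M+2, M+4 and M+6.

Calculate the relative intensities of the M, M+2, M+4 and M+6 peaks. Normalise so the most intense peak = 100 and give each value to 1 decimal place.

The 3 Re atoms are independent, so intensities follow the terms of (0.37400 + 0.62600)^3.
P(M) = 0.37400^3 = 0.052314
P(M+2) = 3 × 0.37400^2 × 0.62600^1 = 0.262687
P(M+4) = 3 × 0.37400^1 × 0.62600^2 = 0.439685
P(M+6) = 0.62600^3 = 0.245314
The M+4 peak is largest (0.439685); scaling to 100 gives 11.9 : 59.7 : 100.0 : 55.8.

11.9 : 59.7 : 100.0 : 55.8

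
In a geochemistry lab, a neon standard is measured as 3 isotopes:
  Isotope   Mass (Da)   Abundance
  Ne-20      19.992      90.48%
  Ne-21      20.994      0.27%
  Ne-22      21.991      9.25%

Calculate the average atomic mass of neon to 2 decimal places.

Weight each isotope mass by its fractional abundance: 0.9048 × 19.992 + 0.0027 × 20.994 + 0.0925 × 21.991
= 18.0888 + 0.0567 + 2.0342 = 20.1797 Da

20.18 Da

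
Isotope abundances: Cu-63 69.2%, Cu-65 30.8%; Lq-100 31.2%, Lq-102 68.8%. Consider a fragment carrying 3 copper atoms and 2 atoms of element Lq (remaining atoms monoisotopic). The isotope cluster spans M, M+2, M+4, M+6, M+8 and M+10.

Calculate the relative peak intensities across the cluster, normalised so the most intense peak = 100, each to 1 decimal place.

8.8 : 50.6 : 100.0 : 81.1 : 28.9 : 3.8

Copper pattern (n=3): 0.33137389 : 0.44247034 : 0.19693766 : 0.02921811
Element Lq pattern (n=2): 0.097344 : 0.429312 : 0.473344
Convolve the two distributions (both contribute in 2-u steps):
  M: 0.33137389×0.097344 = 0.032257
  M+2: 0.33137389×0.429312 + 0.44247034×0.097344 = 0.185335
  M+4: 0.33137389×0.473344 + 0.44247034×0.429312 + 0.19693766×0.097344 = 0.365982
  M+6: 0.44247034×0.473344 + 0.19693766×0.429312 + 0.02921811×0.097344 = 0.296833
  M+8: 0.19693766×0.473344 + 0.02921811×0.429312 = 0.105763
  M+10: 0.02921811×0.473344 = 0.013830
Scale to base peak (0.365982) = 100: 8.8 : 50.6 : 100.0 : 81.1 : 28.9 : 3.8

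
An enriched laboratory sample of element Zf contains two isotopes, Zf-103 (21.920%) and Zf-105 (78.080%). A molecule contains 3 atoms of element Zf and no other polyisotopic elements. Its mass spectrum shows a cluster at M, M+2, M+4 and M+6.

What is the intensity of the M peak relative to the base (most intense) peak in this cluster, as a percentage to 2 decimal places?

(0.21920 + 0.78080)^3 gives M 0.0105, M+2 0.1125, M+4 0.4009, M+6 0.4760; the largest is M+6.
P(M+6) = C(3,3) × 0.21920^0 × 0.78080^3 = 1 × 1.0000 × 0.47601366 = 0.476014 (base)
P(M) = C(3,0) × 0.21920^3 × 0.78080^0 = 1 × 0.01053226 × 1.0000 = 0.010532
Relative intensity = 0.010532 / 0.476014 × 100 = 2.21

2.21%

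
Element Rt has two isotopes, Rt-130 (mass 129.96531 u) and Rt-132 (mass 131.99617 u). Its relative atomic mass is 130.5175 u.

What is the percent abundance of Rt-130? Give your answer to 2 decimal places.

72.81%

Let x be the fractional abundance of Rt-130; then Rt-132 has abundance 1 − x.
129.96531·x + 131.99617·(1 − x) = 130.5175
(129.96531 − 131.99617)·x = 130.5175 − 131.99617
x = -1.47867 / -2.03086 = 0.72810 → 72.81% Rt-130, 27.19% Rt-132.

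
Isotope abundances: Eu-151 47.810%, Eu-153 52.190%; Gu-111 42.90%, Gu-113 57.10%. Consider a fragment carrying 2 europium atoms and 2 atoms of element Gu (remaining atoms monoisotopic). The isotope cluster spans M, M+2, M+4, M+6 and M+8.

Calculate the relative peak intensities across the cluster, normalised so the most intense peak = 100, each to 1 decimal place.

Europium pattern (n=2): 0.22857961 : 0.49904078 : 0.27237961
Element Gu pattern (n=2): 0.184041 : 0.489918 : 0.326041
Convolve the two distributions (both contribute in 2-u steps):
  M: 0.22857961×0.184041 = 0.042068
  M+2: 0.22857961×0.489918 + 0.49904078×0.184041 = 0.203829
  M+4: 0.22857961×0.326041 + 0.49904078×0.489918 + 0.27237961×0.184041 = 0.369144
  M+6: 0.49904078×0.326041 + 0.27237961×0.489918 = 0.296151
  M+8: 0.27237961×0.326041 = 0.088807
Scale to base peak (0.369144) = 100: 11.4 : 55.2 : 100.0 : 80.2 : 24.1

11.4 : 55.2 : 100.0 : 80.2 : 24.1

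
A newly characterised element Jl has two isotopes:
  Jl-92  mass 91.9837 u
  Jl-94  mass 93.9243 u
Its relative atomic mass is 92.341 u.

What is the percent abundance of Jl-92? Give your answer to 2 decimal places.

Writing the weighted mean with unknown fraction x of Jl-92:
91.9837·x + 93.9243·(1 − x) = 92.341
(91.9837 − 93.9243)·x = 92.341 − 93.9243
x = -1.5833 / -1.9406 = 0.81588 → 81.59% Jl-92, 18.41% Jl-94.

81.59%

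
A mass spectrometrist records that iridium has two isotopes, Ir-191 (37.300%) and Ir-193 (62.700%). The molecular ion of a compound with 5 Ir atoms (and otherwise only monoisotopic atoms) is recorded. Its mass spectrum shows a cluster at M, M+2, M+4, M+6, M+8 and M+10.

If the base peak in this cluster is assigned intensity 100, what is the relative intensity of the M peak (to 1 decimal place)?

2.1

Binomial terms of (0.37300 + 0.62700)^5: M 0.0072, M+2 0.0607, M+4 0.2040, M+6 0.3429, M+8 0.2882, M+10 0.0969 → M+6 is the base peak.
P(M+6) = C(5,3) × 0.37300^2 × 0.62700^3 = 10 × 0.139129 × 0.24649188 = 0.342942 (base)
P(M) = C(5,0) × 0.37300^5 × 0.62700^0 = 1 × 0.00722012 × 1.0000 = 0.007220
Relative intensity = 0.007220 / 0.342942 × 100 = 2.1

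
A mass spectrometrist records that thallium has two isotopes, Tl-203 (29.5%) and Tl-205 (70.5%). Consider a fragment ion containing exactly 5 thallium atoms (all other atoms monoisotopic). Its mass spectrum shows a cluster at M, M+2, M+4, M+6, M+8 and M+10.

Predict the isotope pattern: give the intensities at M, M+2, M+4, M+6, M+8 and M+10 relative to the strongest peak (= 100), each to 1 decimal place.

Each Tl atom is independently Tl-203 (p = 0.295) or Tl-205 (q = 0.705); the cluster is the binomial expansion (p + q)^5.
P(M) = 0.295^5 = 0.002234
P(M+2) = 5 × 0.295^4 × 0.705^1 = 0.026696
P(M+4) = 10 × 0.295^3 × 0.705^2 = 0.127598
P(M+6) = 10 × 0.295^2 × 0.705^3 = 0.304938
P(M+8) = 5 × 0.295^1 × 0.705^4 = 0.364375
P(M+10) = 0.705^5 = 0.174159
The M+8 peak is largest (0.364375); scaling to 100 gives 0.6 : 7.3 : 35.0 : 83.7 : 100.0 : 47.8.

0.6 : 7.3 : 35.0 : 83.7 : 100.0 : 47.8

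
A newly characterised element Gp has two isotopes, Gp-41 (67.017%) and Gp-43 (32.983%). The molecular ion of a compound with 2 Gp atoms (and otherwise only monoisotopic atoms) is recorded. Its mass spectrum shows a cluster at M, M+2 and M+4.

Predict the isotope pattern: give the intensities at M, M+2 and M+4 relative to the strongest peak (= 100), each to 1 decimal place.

Expanding (0.67017 + 0.32983)^2:
P(M) = 0.67017^2 = 0.449128
P(M+2) = 2 × 0.67017^1 × 0.32983^1 = 0.442084
P(M+4) = 0.32983^2 = 0.108788
The M peak is largest (0.449128); scaling to 100 gives 100.0 : 98.4 : 24.2.

100.0 : 98.4 : 24.2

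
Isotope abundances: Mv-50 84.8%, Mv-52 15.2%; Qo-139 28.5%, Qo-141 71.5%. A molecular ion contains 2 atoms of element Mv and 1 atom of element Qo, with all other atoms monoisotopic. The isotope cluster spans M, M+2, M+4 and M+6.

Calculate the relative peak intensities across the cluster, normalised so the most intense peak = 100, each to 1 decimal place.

Element Mv pattern (n=2): 0.719104 : 0.257792 : 0.023104
Element Qo pattern (n=1): 0.2850 : 0.7150
Convolve the two distributions (both contribute in 2-u steps):
  M: 0.719104×0.2850 = 0.204945
  M+2: 0.719104×0.7150 + 0.257792×0.2850 = 0.587630
  M+4: 0.257792×0.7150 + 0.023104×0.2850 = 0.190906
  M+6: 0.023104×0.7150 = 0.016519
Scale to base peak (0.587630) = 100: 34.9 : 100.0 : 32.5 : 2.8

34.9 : 100.0 : 32.5 : 2.8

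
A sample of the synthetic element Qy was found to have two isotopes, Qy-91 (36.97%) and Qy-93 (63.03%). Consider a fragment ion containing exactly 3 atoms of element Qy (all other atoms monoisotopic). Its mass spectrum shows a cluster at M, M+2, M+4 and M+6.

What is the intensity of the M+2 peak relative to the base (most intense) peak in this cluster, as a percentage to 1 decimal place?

58.7%

Term probabilities: M 0.0505, M+2 0.2584, M+4 0.4406, M+6 0.2504. Base peak = M+4.
P(M+4) = C(3,2) × 0.3697^1 × 0.6303^2 = 3 × 0.3697 × 0.39727809 = 0.440621 (base)
P(M+2) = C(3,1) × 0.3697^2 × 0.6303^1 = 3 × 0.13667809 × 0.6303 = 0.258445
Relative intensity = 0.258445 / 0.440621 × 100 = 58.7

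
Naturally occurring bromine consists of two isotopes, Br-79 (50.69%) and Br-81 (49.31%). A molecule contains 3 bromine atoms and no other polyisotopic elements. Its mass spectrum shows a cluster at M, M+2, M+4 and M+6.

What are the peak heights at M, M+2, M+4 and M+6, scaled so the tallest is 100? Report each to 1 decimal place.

34.3 : 100.0 : 97.3 : 31.5

Each Br atom is independently Br-79 (p = 0.5069) or Br-81 (q = 0.4931); the cluster is the binomial expansion (p + q)^3.
P(M) = 0.5069^3 = 0.130247
P(M+2) = 3 × 0.5069^2 × 0.4931^1 = 0.380103
P(M+4) = 3 × 0.5069^1 × 0.4931^2 = 0.369755
P(M+6) = 0.4931^3 = 0.119896
The M+2 peak is largest (0.380103); scaling to 100 gives 34.3 : 100.0 : 97.3 : 31.5.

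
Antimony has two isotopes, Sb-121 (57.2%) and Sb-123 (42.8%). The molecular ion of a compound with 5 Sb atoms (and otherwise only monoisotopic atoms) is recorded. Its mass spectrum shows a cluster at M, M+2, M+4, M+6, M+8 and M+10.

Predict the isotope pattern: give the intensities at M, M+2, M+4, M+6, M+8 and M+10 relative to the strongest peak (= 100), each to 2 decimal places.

17.86 : 66.82 : 100.00 : 74.83 : 27.99 : 4.19

The 5 Sb atoms are independent, so intensities follow the terms of (0.572 + 0.428)^5.
P(M) = 0.572^5 = 0.061232
P(M+2) = 5 × 0.572^4 × 0.428^1 = 0.229086
P(M+4) = 10 × 0.572^3 × 0.428^2 = 0.342827
P(M+6) = 10 × 0.572^2 × 0.428^3 = 0.256521
P(M+8) = 5 × 0.572^1 × 0.428^4 = 0.095971
P(M+10) = 0.428^5 = 0.014362
The M+4 peak is largest (0.342827); scaling to 100 gives 17.86 : 66.82 : 100.00 : 74.83 : 27.99 : 4.19.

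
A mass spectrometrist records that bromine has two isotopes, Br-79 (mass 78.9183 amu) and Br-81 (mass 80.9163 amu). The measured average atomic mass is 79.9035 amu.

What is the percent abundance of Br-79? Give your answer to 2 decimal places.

50.69%

With x = fraction of Br-79 (so Br-81 is 1 − x):
78.9183·x + 80.9163·(1 − x) = 79.9035
(78.9183 − 80.9163)·x = 79.9035 − 80.9163
x = -1.0128 / -1.9980 = 0.50691 → 50.69% Br-79, 49.31% Br-81.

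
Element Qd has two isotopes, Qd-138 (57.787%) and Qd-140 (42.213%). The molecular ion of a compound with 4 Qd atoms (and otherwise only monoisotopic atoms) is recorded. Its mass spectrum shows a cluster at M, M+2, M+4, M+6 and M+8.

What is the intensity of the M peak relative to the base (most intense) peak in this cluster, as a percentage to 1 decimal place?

Term probabilities: M 0.1115, M+2 0.3258, M+4 0.3570, M+6 0.1739, M+8 0.0318. Base peak = M+4.
P(M+4) = C(4,2) × 0.57787^2 × 0.42213^2 = 6 × 0.33393374 × 0.17819374 = 0.357029 (base)
P(M) = C(4,0) × 0.57787^4 × 0.42213^0 = 1 × 0.11151174 × 1.0000 = 0.111512
Relative intensity = 0.111512 / 0.357029 × 100 = 31.2

31.2%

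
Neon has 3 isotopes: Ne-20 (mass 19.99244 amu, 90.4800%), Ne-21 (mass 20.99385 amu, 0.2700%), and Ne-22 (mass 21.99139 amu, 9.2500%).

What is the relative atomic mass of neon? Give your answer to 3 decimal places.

20.180 amu

Average mass = Σ (abundance × isotope mass) = 0.904800 × 19.99244 + 0.002700 × 20.99385 + 0.092500 × 21.99139
= 18.089160 + 0.056683 + 2.034204 = 20.180047 amu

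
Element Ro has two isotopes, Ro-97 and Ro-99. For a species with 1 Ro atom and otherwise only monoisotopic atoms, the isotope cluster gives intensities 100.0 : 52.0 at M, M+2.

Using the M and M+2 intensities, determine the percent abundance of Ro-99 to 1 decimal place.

34.2%

If p is the fraction of Ro that is Ro-97, then I(M+2)/I(M) = [C(1,1)·p^0·(1−p)] / p^1 = 1·(1−p)/p = 52.0/100.0 = 0.5200
(1−p)/p = 0.5200/1 = 0.5200  ⇒  p = 1/(1 + 0.5200) = 0.6579
Ro-97: 65.8%, Ro-99: 34.2%.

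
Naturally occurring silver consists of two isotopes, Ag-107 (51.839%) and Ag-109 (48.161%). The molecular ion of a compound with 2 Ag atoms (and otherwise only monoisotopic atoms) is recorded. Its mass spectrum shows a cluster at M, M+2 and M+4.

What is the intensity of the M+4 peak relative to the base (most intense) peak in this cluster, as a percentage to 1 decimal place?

46.5%

(0.51839 + 0.48161)^2 gives M 0.2687, M+2 0.4993, M+4 0.2319; the largest is M+2.
P(M+2) = C(2,1) × 0.51839^1 × 0.48161^1 = 2 × 0.51839 × 0.48161 = 0.499324 (base)
P(M+4) = C(2,2) × 0.51839^0 × 0.48161^2 = 1 × 1.0000 × 0.23194819 = 0.231948
Relative intensity = 0.231948 / 0.499324 × 100 = 46.5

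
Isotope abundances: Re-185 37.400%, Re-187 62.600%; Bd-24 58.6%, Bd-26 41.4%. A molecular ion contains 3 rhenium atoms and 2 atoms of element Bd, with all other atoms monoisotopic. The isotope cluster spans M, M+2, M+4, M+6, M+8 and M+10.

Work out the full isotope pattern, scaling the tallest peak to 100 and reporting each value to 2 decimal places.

5.24 : 33.74 : 83.89 : 100.00 : 56.74 : 12.27

Rhenium pattern (n=3): 0.05231362 : 0.26268713 : 0.43968487 : 0.24531438
Element Bd pattern (n=2): 0.343396 : 0.485208 : 0.171396
Convolve the two distributions (both contribute in 2-u steps):
  M: 0.05231362×0.343396 = 0.017964
  M+2: 0.05231362×0.485208 + 0.26268713×0.343396 = 0.115589
  M+4: 0.05231362×0.171396 + 0.26268713×0.485208 + 0.43968487×0.343396 = 0.287410
  M+6: 0.26268713×0.171396 + 0.43968487×0.485208 + 0.24531438×0.343396 = 0.342602
  M+8: 0.43968487×0.171396 + 0.24531438×0.485208 = 0.194389
  M+10: 0.24531438×0.171396 = 0.042046
Scale to base peak (0.342602) = 100: 5.24 : 33.74 : 83.89 : 100.00 : 56.74 : 12.27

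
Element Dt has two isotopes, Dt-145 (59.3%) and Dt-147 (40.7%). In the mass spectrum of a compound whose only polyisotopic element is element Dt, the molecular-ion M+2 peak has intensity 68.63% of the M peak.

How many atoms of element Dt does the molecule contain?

The M+2/M ratio from n Dt atoms is n · q/p = n · 0.407/0.593.
n = 0.6863 × 0.593/0.407 = 1.00 ≈ 1

1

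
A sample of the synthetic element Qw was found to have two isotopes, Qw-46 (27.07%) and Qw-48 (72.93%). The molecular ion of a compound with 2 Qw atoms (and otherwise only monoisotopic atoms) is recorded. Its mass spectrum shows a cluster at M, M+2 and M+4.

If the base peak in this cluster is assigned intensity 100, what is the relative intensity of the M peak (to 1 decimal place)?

13.8

Term probabilities: M 0.0733, M+2 0.3948, M+4 0.5319. Base peak = M+4.
P(M+4) = C(2,2) × 0.2707^0 × 0.7293^2 = 1 × 1.0000 × 0.53187849 = 0.531878 (base)
P(M) = C(2,0) × 0.2707^2 × 0.7293^0 = 1 × 0.07327849 × 1.0000 = 0.073278
Relative intensity = 0.073278 / 0.531878 × 100 = 13.8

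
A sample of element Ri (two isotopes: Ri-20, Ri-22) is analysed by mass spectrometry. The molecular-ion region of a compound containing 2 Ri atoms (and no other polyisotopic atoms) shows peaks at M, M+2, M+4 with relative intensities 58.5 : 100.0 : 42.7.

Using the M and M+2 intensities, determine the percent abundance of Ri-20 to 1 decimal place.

Write p for the Ri-20 fraction. I(M+2)/I(M) = [C(2,1)·p^1·(1−p)] / p^2 = 2·(1−p)/p = 100.0/58.5 = 1.7094
(1−p)/p = 1.7094/2 = 0.8547  ⇒  p = 1/(1 + 0.8547) = 0.5392
Ri-20: 53.9%, Ri-22: 46.1%.

53.9%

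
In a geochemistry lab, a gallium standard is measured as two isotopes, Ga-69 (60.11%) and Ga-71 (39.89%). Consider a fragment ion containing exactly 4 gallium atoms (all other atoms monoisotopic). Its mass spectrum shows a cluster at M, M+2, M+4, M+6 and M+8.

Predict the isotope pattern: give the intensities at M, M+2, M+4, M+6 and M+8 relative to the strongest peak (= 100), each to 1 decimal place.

37.7 : 100.0 : 99.5 : 44.0 : 7.3

Each Ga atom is independently Ga-69 (p = 0.6011) or Ga-71 (q = 0.3989); the cluster is the binomial expansion (p + q)^4.
P(M) = 0.6011^4 = 0.130553
P(M+2) = 4 × 0.6011^3 × 0.3989^1 = 0.346549
P(M+4) = 6 × 0.6011^2 × 0.3989^2 = 0.344963
P(M+6) = 4 × 0.6011^1 × 0.3989^3 = 0.152616
P(M+8) = 0.3989^4 = 0.025320
The M+2 peak is largest (0.346549); scaling to 100 gives 37.7 : 100.0 : 99.5 : 44.0 : 7.3.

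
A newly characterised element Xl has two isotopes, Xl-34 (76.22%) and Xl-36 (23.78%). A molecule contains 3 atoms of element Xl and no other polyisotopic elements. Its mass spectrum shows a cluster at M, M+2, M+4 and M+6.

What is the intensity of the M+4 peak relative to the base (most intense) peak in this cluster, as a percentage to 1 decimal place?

29.2%

Binomial terms of (0.7622 + 0.2378)^3: M 0.4428, M+2 0.4144, M+4 0.1293, M+6 0.0134 → M is the base peak.
P(M) = C(3,0) × 0.7622^3 × 0.2378^0 = 1 × 0.44279921 × 1.0000 = 0.442799 (base)
P(M+4) = C(3,2) × 0.7622^1 × 0.2378^2 = 3 × 0.7622 × 0.05654884 = 0.129305
Relative intensity = 0.129305 / 0.442799 × 100 = 29.2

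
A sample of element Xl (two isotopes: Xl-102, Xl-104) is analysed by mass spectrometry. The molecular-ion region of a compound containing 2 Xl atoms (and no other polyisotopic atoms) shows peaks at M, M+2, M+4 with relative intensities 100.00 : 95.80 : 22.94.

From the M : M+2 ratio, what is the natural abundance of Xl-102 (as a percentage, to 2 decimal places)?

67.61%

If p is the fraction of Xl that is Xl-102, then I(M+2)/I(M) = [C(2,1)·p^1·(1−p)] / p^2 = 2·(1−p)/p = 95.80/100.00 = 0.9580
(1−p)/p = 0.9580/2 = 0.4790  ⇒  p = 1/(1 + 0.4790) = 0.6761
Xl-102: 67.61%, Xl-104: 32.39%.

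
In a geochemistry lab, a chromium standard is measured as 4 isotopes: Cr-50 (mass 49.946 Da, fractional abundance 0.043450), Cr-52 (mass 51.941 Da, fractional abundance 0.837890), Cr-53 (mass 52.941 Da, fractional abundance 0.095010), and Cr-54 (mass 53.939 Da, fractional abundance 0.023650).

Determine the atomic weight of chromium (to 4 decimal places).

51.9966 Da

Average mass = Σ (abundance × isotope mass) = 0.043450 × 49.946 + 0.837890 × 51.941 + 0.095010 × 52.941 + 0.023650 × 53.939
= 2.17015 + 43.52084 + 5.02992 + 1.27566 = 51.99657 Da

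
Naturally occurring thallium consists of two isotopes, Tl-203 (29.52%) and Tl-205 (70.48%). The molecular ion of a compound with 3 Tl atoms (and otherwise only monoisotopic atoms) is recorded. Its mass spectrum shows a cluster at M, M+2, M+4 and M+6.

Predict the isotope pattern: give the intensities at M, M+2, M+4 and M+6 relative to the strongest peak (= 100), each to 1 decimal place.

5.8 : 41.9 : 100.0 : 79.6

Each Tl atom is independently Tl-203 (p = 0.2952) or Tl-205 (q = 0.7048); the cluster is the binomial expansion (p + q)^3.
P(M) = 0.2952^3 = 0.025725
P(M+2) = 3 × 0.2952^2 × 0.7048^1 = 0.184255
P(M+4) = 3 × 0.2952^1 × 0.7048^2 = 0.439916
P(M+6) = 0.7048^3 = 0.350104
The M+4 peak is largest (0.439916); scaling to 100 gives 5.8 : 41.9 : 100.0 : 79.6.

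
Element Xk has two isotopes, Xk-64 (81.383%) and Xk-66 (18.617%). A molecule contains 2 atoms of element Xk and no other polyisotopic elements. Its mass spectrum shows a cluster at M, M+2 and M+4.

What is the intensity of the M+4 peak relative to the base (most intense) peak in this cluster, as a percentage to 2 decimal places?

5.23%

Term probabilities: M 0.6623, M+2 0.3030, M+4 0.0347. Base peak = M.
P(M) = C(2,0) × 0.81383^2 × 0.18617^0 = 1 × 0.66231927 × 1.0000 = 0.662319 (base)
P(M+4) = C(2,2) × 0.81383^0 × 0.18617^2 = 1 × 1.0000 × 0.03465927 = 0.034659
Relative intensity = 0.034659 / 0.662319 × 100 = 5.23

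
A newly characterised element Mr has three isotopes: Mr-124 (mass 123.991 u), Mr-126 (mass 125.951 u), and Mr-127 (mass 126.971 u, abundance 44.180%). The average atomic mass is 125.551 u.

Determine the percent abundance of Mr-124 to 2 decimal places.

Let x and y be the fractions of Mr-124 and Mr-126. Then x + y = 1 − 0.44180 = 0.55820 and 123.991x + 125.951y = 125.551 − 0.44180×126.971 = 69.4552122.
Substituting: 123.991x + 125.951(0.55820 − x) = 69.4552122
(123.991 − 125.951)x = -0.850636  ⇒  x = 0.43400, y = 0.12420
Mr-124: 43.40%, Mr-126: 12.42%.

43.40%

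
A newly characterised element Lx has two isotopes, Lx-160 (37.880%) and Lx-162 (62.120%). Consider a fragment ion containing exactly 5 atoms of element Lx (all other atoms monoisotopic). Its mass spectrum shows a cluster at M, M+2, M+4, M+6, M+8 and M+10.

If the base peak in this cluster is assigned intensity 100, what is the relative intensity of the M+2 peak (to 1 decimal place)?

Binomial terms of (0.37880 + 0.62120)^5: M 0.0078, M+2 0.0640, M+4 0.2097, M+6 0.3440, M+8 0.2820, M+10 0.0925 → M+6 is the base peak.
P(M+6) = C(5,3) × 0.37880^2 × 0.62120^3 = 10 × 0.14348944 × 0.23971452 = 0.343965 (base)
P(M+2) = C(5,1) × 0.37880^4 × 0.62120^1 = 5 × 0.02058922 × 0.6212 = 0.063950
Relative intensity = 0.063950 / 0.343965 × 100 = 18.6

18.6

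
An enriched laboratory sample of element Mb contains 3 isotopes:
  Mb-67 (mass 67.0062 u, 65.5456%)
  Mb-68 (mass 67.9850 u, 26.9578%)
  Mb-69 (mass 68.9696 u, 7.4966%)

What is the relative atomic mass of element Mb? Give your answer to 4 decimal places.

67.4173 u

The abundance-weighted mean is 0.655456 × 67.0062 + 0.269578 × 67.9850 + 0.074966 × 68.9696
= 43.91962 + 18.32726 + 5.17038 = 67.41726 u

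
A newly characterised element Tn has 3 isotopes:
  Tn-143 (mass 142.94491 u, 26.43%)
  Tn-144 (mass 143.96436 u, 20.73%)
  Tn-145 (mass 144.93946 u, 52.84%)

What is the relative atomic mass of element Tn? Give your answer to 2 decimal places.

144.21 u

The abundance-weighted mean is 0.2643 × 142.94491 + 0.2073 × 143.96436 + 0.5284 × 144.93946
= 37.780340 + 29.843812 + 76.586011 = 144.210163 u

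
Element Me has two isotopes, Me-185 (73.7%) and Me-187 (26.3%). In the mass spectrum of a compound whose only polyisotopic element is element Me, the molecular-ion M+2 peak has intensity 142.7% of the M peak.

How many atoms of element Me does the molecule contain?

4

For n independent Me atoms, I(M+2)/I(M) = n · (abundance Me-187) / (abundance Me-185) = n · 0.263/0.737.
n = 1.427 × 0.737/0.263 = 4.00 ≈ 4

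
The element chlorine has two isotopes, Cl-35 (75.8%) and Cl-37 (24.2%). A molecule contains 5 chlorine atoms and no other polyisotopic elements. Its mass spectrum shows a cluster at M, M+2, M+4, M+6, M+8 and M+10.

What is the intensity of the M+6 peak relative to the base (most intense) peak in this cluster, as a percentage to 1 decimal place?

(0.758 + 0.242)^5 gives M 0.2502, M+2 0.3994, M+4 0.2551, M+6 0.0814, M+8 0.0130, M+10 0.0008; the largest is M+2.
P(M+2) = C(5,1) × 0.758^4 × 0.242^1 = 5 × 0.33012379 × 0.2420 = 0.399450 (base)
P(M+6) = C(5,3) × 0.758^2 × 0.242^3 = 10 × 0.574564 × 0.01417249 = 0.081430
Relative intensity = 0.081430 / 0.399450 × 100 = 20.4

20.4%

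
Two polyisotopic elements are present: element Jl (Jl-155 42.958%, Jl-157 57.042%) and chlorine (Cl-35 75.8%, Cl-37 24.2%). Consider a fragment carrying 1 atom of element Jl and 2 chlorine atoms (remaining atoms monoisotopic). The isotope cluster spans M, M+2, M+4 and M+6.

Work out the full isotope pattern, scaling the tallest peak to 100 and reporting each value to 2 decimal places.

50.85 : 100.00 : 48.30 : 6.88

Element Jl pattern (n=1): 0.42958 : 0.57042
Chlorine pattern (n=2): 0.574564 : 0.366872 : 0.058564
Convolve the two distributions (both contribute in 2-u steps):
  M: 0.42958×0.574564 = 0.246821
  M+2: 0.42958×0.366872 + 0.57042×0.574564 = 0.485344
  M+4: 0.42958×0.058564 + 0.57042×0.366872 = 0.234429
  M+6: 0.57042×0.058564 = 0.033406
Scale to base peak (0.485344) = 100: 50.85 : 100.00 : 48.30 : 6.88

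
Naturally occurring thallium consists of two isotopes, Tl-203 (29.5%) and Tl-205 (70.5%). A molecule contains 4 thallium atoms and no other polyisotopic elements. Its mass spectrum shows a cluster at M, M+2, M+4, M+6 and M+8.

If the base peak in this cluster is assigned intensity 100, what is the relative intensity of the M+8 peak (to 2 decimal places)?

59.75

(0.295 + 0.705)^4 gives M 0.0076, M+2 0.0724, M+4 0.2595, M+6 0.4135, M+8 0.2470; the largest is M+6.
P(M+6) = C(4,3) × 0.295^1 × 0.705^3 = 4 × 0.2950 × 0.35040263 = 0.413475 (base)
P(M+8) = C(4,4) × 0.295^0 × 0.705^4 = 1 × 1.0000 × 0.24703385 = 0.247034
Relative intensity = 0.247034 / 0.413475 × 100 = 59.75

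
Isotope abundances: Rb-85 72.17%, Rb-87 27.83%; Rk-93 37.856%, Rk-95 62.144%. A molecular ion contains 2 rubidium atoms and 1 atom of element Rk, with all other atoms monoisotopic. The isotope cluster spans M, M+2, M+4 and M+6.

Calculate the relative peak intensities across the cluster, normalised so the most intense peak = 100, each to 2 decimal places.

41.45 : 100.00 : 58.63 : 10.12

Rubidium pattern (n=2): 0.52085089 : 0.40169822 : 0.07745089
Element Rk pattern (n=1): 0.37856 : 0.62144
Convolve the two distributions (both contribute in 2-u steps):
  M: 0.52085089×0.37856 = 0.197173
  M+2: 0.52085089×0.62144 + 0.40169822×0.37856 = 0.475744
  M+4: 0.40169822×0.62144 + 0.07745089×0.37856 = 0.278951
  M+6: 0.07745089×0.62144 = 0.048131
Scale to base peak (0.475744) = 100: 41.45 : 100.00 : 58.63 : 10.12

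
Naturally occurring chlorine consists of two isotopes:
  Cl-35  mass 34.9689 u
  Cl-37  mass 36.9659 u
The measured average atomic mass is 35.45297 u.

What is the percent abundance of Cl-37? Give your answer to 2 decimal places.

With x = fraction of Cl-35 (so Cl-37 is 1 − x):
34.9689·x + 36.9659·(1 − x) = 35.45297
(34.9689 − 36.9659)·x = 35.45297 − 36.9659
x = -1.51293 / -1.9970 = 0.75760 → 75.76% Cl-35, 24.24% Cl-37.

24.24%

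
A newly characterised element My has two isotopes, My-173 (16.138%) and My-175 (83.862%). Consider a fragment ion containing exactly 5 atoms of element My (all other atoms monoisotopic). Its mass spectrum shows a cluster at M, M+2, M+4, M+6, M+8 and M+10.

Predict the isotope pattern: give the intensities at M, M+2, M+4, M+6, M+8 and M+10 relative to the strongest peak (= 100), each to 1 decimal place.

0.0 : 0.7 : 7.1 : 37.0 : 96.2 : 100.0

The 5 My atoms are independent, so intensities follow the terms of (0.16138 + 0.83862)^5.
P(M) = 0.16138^5 = 0.000109
P(M+2) = 5 × 0.16138^4 × 0.83862^1 = 0.002844
P(M+4) = 10 × 0.16138^3 × 0.83862^2 = 0.029558
P(M+6) = 10 × 0.16138^2 × 0.83862^3 = 0.153601
P(M+8) = 5 × 0.16138^1 × 0.83862^4 = 0.399099
P(M+10) = 0.83862^5 = 0.414788
The M+10 peak is largest (0.414788); scaling to 100 gives 0.0 : 0.7 : 7.1 : 37.0 : 96.2 : 100.0.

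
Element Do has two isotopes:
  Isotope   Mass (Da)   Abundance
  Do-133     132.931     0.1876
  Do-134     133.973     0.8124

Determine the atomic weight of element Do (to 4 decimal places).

133.7775 Da

Ar = Σ fᵢ·mᵢ = 0.1876 × 132.931 + 0.8124 × 133.973
= 24.93786 + 108.83967 = 133.77753 Da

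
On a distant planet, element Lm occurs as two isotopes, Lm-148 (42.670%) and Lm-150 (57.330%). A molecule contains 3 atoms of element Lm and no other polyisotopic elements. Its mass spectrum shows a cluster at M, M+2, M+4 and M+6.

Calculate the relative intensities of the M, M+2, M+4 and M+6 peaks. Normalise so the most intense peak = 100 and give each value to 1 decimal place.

18.5 : 74.4 : 100.0 : 44.8

Each Lm atom is independently Lm-148 (p = 0.42670) or Lm-150 (q = 0.57330); the cluster is the binomial expansion (p + q)^3.
P(M) = 0.42670^3 = 0.077691
P(M+2) = 3 × 0.42670^2 × 0.57330^1 = 0.313147
P(M+4) = 3 × 0.42670^1 × 0.57330^2 = 0.420734
P(M+6) = 0.57330^3 = 0.188428
The M+4 peak is largest (0.420734); scaling to 100 gives 18.5 : 74.4 : 100.0 : 44.8.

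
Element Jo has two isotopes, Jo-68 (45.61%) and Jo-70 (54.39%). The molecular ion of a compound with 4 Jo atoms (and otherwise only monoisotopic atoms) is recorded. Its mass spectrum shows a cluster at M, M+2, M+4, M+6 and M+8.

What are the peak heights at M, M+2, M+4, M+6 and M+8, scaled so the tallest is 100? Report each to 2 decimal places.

11.72 : 55.90 : 100.00 : 79.50 : 23.70

Each Jo atom is independently Jo-68 (p = 0.4561) or Jo-70 (q = 0.5439); the cluster is the binomial expansion (p + q)^4.
P(M) = 0.4561^4 = 0.043275
P(M+2) = 4 × 0.4561^3 × 0.5439^1 = 0.206424
P(M+4) = 6 × 0.4561^2 × 0.5439^2 = 0.369241
P(M+6) = 4 × 0.4561^1 × 0.5439^3 = 0.293547
P(M+8) = 0.5439^4 = 0.087514
The M+4 peak is largest (0.369241); scaling to 100 gives 11.72 : 55.90 : 100.00 : 79.50 : 23.70.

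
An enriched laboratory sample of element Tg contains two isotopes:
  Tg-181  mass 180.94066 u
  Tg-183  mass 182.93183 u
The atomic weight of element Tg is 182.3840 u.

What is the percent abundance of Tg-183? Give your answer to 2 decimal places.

With x = fraction of Tg-181 (so Tg-183 is 1 − x):
180.94066·x + 182.93183·(1 − x) = 182.3840
(180.94066 − 182.93183)·x = 182.3840 − 182.93183
x = -0.54783 / -1.99117 = 0.27513 → 27.51% Tg-181, 72.49% Tg-183.

72.49%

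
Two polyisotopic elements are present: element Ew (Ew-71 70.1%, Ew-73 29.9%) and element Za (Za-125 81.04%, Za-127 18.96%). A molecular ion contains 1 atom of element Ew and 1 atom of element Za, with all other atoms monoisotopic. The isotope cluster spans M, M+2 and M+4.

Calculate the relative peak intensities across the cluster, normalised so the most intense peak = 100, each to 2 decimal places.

Element Ew pattern (n=1): 0.7010 : 0.2990
Element Za pattern (n=1): 0.8104 : 0.1896
Convolve the two distributions (both contribute in 2-u steps):
  M: 0.7010×0.8104 = 0.568090
  M+2: 0.7010×0.1896 + 0.2990×0.8104 = 0.375219
  M+4: 0.2990×0.1896 = 0.056690
Scale to base peak (0.568090) = 100: 100.00 : 66.05 : 9.98

100.00 : 66.05 : 9.98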